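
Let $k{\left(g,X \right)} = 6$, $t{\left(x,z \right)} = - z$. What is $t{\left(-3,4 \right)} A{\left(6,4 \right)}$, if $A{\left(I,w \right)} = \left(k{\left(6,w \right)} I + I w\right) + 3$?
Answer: $-252$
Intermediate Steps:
$A{\left(I,w \right)} = 3 + 6 I + I w$ ($A{\left(I,w \right)} = \left(6 I + I w\right) + 3 = 3 + 6 I + I w$)
$t{\left(-3,4 \right)} A{\left(6,4 \right)} = \left(-1\right) 4 \left(3 + 6 \cdot 6 + 6 \cdot 4\right) = - 4 \left(3 + 36 + 24\right) = \left(-4\right) 63 = -252$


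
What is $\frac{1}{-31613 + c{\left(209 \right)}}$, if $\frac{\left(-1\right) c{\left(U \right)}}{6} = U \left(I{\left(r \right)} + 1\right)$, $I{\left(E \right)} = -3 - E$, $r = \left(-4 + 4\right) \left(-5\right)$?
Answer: $- \frac{1}{29105} \approx -3.4358 \cdot 10^{-5}$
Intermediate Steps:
$r = 0$ ($r = 0 \left(-5\right) = 0$)
$c{\left(U \right)} = 12 U$ ($c{\left(U \right)} = - 6 U \left(\left(-3 - 0\right) + 1\right) = - 6 U \left(\left(-3 + 0\right) + 1\right) = - 6 U \left(-3 + 1\right) = - 6 U \left(-2\right) = - 6 \left(- 2 U\right) = 12 U$)
$\frac{1}{-31613 + c{\left(209 \right)}} = \frac{1}{-31613 + 12 \cdot 209} = \frac{1}{-31613 + 2508} = \frac{1}{-29105} = - \frac{1}{29105}$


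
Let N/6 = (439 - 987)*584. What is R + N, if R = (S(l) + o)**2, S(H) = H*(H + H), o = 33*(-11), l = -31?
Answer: 510289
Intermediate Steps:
N = -1920192 (N = 6*((439 - 987)*584) = 6*(-548*584) = 6*(-320032) = -1920192)
o = -363
S(H) = 2*H**2 (S(H) = H*(2*H) = 2*H**2)
R = 2430481 (R = (2*(-31)**2 - 363)**2 = (2*961 - 363)**2 = (1922 - 363)**2 = 1559**2 = 2430481)
R + N = 2430481 - 1920192 = 510289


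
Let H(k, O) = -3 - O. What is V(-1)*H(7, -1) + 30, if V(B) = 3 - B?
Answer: 22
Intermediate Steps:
V(-1)*H(7, -1) + 30 = (3 - 1*(-1))*(-3 - 1*(-1)) + 30 = (3 + 1)*(-3 + 1) + 30 = 4*(-2) + 30 = -8 + 30 = 22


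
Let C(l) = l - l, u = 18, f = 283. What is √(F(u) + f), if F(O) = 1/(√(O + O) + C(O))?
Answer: √10194/6 ≈ 16.828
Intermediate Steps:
C(l) = 0
F(O) = √2/(2*√O) (F(O) = 1/(√(O + O) + 0) = 1/(√(2*O) + 0) = 1/(√2*√O + 0) = 1/(√2*√O) = √2/(2*√O))
√(F(u) + f) = √(√2/(2*√18) + 283) = √(√2*(√2/6)/2 + 283) = √(⅙ + 283) = √(1699/6) = √10194/6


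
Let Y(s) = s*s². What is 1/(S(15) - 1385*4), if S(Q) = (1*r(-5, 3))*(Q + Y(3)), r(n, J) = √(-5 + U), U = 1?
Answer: -1385/7674664 - 21*I/7674664 ≈ -0.00018046 - 2.7363e-6*I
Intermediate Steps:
Y(s) = s³
r(n, J) = 2*I (r(n, J) = √(-5 + 1) = √(-4) = 2*I)
S(Q) = 2*I*(27 + Q) (S(Q) = (1*(2*I))*(Q + 3³) = (2*I)*(Q + 27) = (2*I)*(27 + Q) = 2*I*(27 + Q))
1/(S(15) - 1385*4) = 1/(2*I*(27 + 15) - 1385*4) = 1/(2*I*42 - 5540) = 1/(84*I - 5540) = 1/(-5540 + 84*I) = (-5540 - 84*I)/30698656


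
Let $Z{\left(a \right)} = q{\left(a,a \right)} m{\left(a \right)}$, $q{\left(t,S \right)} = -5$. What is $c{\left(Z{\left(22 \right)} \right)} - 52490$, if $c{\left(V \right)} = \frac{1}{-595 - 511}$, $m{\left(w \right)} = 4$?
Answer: $- \frac{58053941}{1106} \approx -52490.0$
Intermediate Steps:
$Z{\left(a \right)} = -20$ ($Z{\left(a \right)} = \left(-5\right) 4 = -20$)
$c{\left(V \right)} = - \frac{1}{1106}$ ($c{\left(V \right)} = \frac{1}{-1106} = - \frac{1}{1106}$)
$c{\left(Z{\left(22 \right)} \right)} - 52490 = - \frac{1}{1106} - 52490 = - \frac{58053941}{1106}$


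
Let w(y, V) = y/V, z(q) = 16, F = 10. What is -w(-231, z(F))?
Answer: 231/16 ≈ 14.438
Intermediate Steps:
-w(-231, z(F)) = -(-231)/16 = -1*(-231/16) = 231/16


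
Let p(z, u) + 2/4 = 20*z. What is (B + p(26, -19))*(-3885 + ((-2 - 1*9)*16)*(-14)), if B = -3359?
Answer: 8069859/2 ≈ 4.0349e+6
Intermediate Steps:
p(z, u) = -½ + 20*z
(B + p(26, -19))*(-3885 + ((-2 - 1*9)*16)*(-14)) = (-3359 + (-½ + 20*26))*(-3885 + ((-2 - 1*9)*16)*(-14)) = (-3359 + (-½ + 520))*(-3885 + ((-2 - 9)*16)*(-14)) = (-3359 + 1039/2)*(-3885 - 11*16*(-14)) = -5679*(-3885 - 176*(-14))/2 = -5679*(-3885 + 2464)/2 = -5679/2*(-1421) = 8069859/2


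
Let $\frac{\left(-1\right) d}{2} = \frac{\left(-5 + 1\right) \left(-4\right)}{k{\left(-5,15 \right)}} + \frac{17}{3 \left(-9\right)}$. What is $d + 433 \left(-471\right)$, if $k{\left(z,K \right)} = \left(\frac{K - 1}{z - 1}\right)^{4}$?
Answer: $- \frac{13221001211}{64827} \approx -2.0394 \cdot 10^{5}$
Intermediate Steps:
$k{\left(z,K \right)} = \frac{\left(-1 + K\right)^{4}}{\left(-1 + z\right)^{4}}$ ($k{\left(z,K \right)} = \left(\frac{-1 + K}{-1 + z}\right)^{4} = \frac{\left(-1 + K\right)^{4}}{\left(-1 + z\right)^{4}}$)
$d = \frac{11650}{64827}$ ($d = - 2 \left(\frac{\left(-5 + 1\right) \left(-4\right)}{\left(-1 + 15\right)^{4} \frac{1}{\left(-1 - 5\right)^{4}}} + \frac{17}{3 \left(-9\right)}\right) = - 2 \left(\frac{\left(-4\right) \left(-4\right)}{14^{4} \cdot \frac{1}{1296}} + \frac{17}{-27}\right) = - 2 \left(\frac{16}{38416 \cdot \frac{1}{1296}} + 17 \left(- \frac{1}{27}\right)\right) = - 2 \left(\frac{16}{\frac{2401}{81}} - \frac{17}{27}\right) = - 2 \left(16 \cdot \frac{81}{2401} - \frac{17}{27}\right) = - 2 \left(\frac{1296}{2401} - \frac{17}{27}\right) = \left(-2\right) \left(- \frac{5825}{64827}\right) = \frac{11650}{64827} \approx 0.17971$)
$d + 433 \left(-471\right) = \frac{11650}{64827} + 433 \left(-471\right) = \frac{11650}{64827} - 203943 = - \frac{13221001211}{64827}$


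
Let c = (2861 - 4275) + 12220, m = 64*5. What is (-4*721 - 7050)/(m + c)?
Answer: -4967/5563 ≈ -0.89286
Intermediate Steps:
m = 320
c = 10806 (c = -1414 + 12220 = 10806)
(-4*721 - 7050)/(m + c) = (-4*721 - 7050)/(320 + 10806) = (-2884 - 7050)/11126 = -9934*1/11126 = -4967/5563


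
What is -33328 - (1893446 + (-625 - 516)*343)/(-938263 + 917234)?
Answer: -699352429/21029 ≈ -33257.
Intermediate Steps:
-33328 - (1893446 + (-625 - 516)*343)/(-938263 + 917234) = -33328 - (1893446 - 1141*343)/(-21029) = -33328 - (1893446 - 391363)*(-1)/21029 = -33328 - 1502083*(-1)/21029 = -33328 - 1*(-1502083/21029) = -33328 + 1502083/21029 = -699352429/21029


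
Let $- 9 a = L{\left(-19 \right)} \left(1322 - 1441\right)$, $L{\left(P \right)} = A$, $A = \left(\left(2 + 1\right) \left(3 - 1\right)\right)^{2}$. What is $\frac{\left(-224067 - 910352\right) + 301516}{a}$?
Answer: $- \frac{832903}{476} \approx -1749.8$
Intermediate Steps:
$A = 36$ ($A = \left(3 \cdot 2\right)^{2} = 6^{2} = 36$)
$L{\left(P \right)} = 36$
$a = 476$ ($a = - \frac{36 \left(1322 - 1441\right)}{9} = - \frac{36 \left(-119\right)}{9} = \left(- \frac{1}{9}\right) \left(-4284\right) = 476$)
$\frac{\left(-224067 - 910352\right) + 301516}{a} = \frac{\left(-224067 - 910352\right) + 301516}{476} = \left(-1134419 + 301516\right) \frac{1}{476} = \left(-832903\right) \frac{1}{476} = - \frac{832903}{476}$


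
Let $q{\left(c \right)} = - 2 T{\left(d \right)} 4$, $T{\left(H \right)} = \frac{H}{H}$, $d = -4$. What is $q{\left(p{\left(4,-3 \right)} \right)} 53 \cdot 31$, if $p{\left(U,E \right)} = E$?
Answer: $-13144$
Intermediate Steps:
$T{\left(H \right)} = 1$
$q{\left(c \right)} = -8$ ($q{\left(c \right)} = \left(-2\right) 1 \cdot 4 = \left(-2\right) 4 = -8$)
$q{\left(p{\left(4,-3 \right)} \right)} 53 \cdot 31 = \left(-8\right) 53 \cdot 31 = \left(-424\right) 31 = -13144$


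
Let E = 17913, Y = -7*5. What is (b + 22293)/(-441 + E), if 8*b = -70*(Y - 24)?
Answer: 91237/69888 ≈ 1.3055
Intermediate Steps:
Y = -35
b = 2065/4 (b = (-70*(-35 - 24))/8 = (-70*(-59))/8 = (⅛)*4130 = 2065/4 ≈ 516.25)
(b + 22293)/(-441 + E) = (2065/4 + 22293)/(-441 + 17913) = (91237/4)/17472 = (91237/4)*(1/17472) = 91237/69888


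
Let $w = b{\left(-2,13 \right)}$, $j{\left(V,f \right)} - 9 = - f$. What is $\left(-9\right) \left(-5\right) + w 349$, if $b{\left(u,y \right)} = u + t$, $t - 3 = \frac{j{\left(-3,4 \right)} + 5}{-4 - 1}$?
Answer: $-304$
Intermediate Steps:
$j{\left(V,f \right)} = 9 - f$
$t = 1$ ($t = 3 + \frac{\left(9 - 4\right) + 5}{-4 - 1} = 3 + \frac{\left(9 - 4\right) + 5}{-5} = 3 + \left(5 + 5\right) \left(- \frac{1}{5}\right) = 3 + 10 \left(- \frac{1}{5}\right) = 3 - 2 = 1$)
$b{\left(u,y \right)} = 1 + u$ ($b{\left(u,y \right)} = u + 1 = 1 + u$)
$w = -1$ ($w = 1 - 2 = -1$)
$\left(-9\right) \left(-5\right) + w 349 = \left(-9\right) \left(-5\right) - 349 = 45 - 349 = -304$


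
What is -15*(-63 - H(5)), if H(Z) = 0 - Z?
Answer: 870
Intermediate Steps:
H(Z) = -Z
-15*(-63 - H(5)) = -15*(-63 - (-1)*5) = -15*(-63 - 1*(-5)) = -15*(-63 + 5) = -15*(-58) = 870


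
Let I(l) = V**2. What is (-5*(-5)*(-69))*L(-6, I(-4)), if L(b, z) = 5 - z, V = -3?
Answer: 6900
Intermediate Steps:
I(l) = 9 (I(l) = (-3)**2 = 9)
(-5*(-5)*(-69))*L(-6, I(-4)) = (-5*(-5)*(-69))*(5 - 1*9) = (25*(-69))*(5 - 9) = -1725*(-4) = 6900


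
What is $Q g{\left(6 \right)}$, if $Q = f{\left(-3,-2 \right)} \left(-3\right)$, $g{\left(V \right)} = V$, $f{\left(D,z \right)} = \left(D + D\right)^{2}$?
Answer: $-648$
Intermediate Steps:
$f{\left(D,z \right)} = 4 D^{2}$ ($f{\left(D,z \right)} = \left(2 D\right)^{2} = 4 D^{2}$)
$Q = -108$ ($Q = 4 \left(-3\right)^{2} \left(-3\right) = 4 \cdot 9 \left(-3\right) = 36 \left(-3\right) = -108$)
$Q g{\left(6 \right)} = \left(-108\right) 6 = -648$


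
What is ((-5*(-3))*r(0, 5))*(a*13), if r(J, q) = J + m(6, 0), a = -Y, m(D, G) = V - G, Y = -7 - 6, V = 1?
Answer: 2535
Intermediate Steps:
Y = -13
m(D, G) = 1 - G
a = 13 (a = -1*(-13) = 13)
r(J, q) = 1 + J (r(J, q) = J + (1 - 1*0) = J + (1 + 0) = J + 1 = 1 + J)
((-5*(-3))*r(0, 5))*(a*13) = ((-5*(-3))*(1 + 0))*(13*13) = (15*1)*169 = 15*169 = 2535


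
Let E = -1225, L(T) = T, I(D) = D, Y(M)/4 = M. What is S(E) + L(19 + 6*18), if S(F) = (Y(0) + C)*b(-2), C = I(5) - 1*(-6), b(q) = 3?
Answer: 160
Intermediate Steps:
Y(M) = 4*M
C = 11 (C = 5 - 1*(-6) = 5 + 6 = 11)
S(F) = 33 (S(F) = (4*0 + 11)*3 = (0 + 11)*3 = 11*3 = 33)
S(E) + L(19 + 6*18) = 33 + (19 + 6*18) = 33 + (19 + 108) = 33 + 127 = 160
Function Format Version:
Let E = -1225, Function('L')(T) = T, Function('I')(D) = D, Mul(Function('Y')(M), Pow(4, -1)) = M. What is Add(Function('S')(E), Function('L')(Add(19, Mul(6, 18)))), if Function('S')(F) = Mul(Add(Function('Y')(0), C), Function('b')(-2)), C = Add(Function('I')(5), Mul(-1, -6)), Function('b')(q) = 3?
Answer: 160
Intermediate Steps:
Function('Y')(M) = Mul(4, M)
C = 11 (C = Add(5, Mul(-1, -6)) = Add(5, 6) = 11)
Function('S')(F) = 33 (Function('S')(F) = Mul(Add(Mul(4, 0), 11), 3) = Mul(Add(0, 11), 3) = Mul(11, 3) = 33)
Add(Function('S')(E), Function('L')(Add(19, Mul(6, 18)))) = Add(33, Add(19, Mul(6, 18))) = Add(33, Add(19, 108)) = Add(33, 127) = 160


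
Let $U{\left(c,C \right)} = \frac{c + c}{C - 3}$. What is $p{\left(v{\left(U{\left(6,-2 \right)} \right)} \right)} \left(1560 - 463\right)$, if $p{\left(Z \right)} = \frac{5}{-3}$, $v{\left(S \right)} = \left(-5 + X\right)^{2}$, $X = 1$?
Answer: $- \frac{5485}{3} \approx -1828.3$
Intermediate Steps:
$U{\left(c,C \right)} = \frac{2 c}{-3 + C}$
$v{\left(S \right)} = 16$ ($v{\left(S \right)} = \left(-5 + 1\right)^{2} = \left(-4\right)^{2} = 16$)
$p{\left(Z \right)} = - \frac{5}{3}$ ($p{\left(Z \right)} = 5 \left(- \frac{1}{3}\right) = - \frac{5}{3}$)
$p{\left(v{\left(U{\left(6,-2 \right)} \right)} \right)} \left(1560 - 463\right) = - \frac{5 \left(1560 - 463\right)}{3} = \left(- \frac{5}{3}\right) 1097 = - \frac{5485}{3}$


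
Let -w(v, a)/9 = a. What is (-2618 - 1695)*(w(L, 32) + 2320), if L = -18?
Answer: -8764016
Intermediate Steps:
w(v, a) = -9*a
(-2618 - 1695)*(w(L, 32) + 2320) = (-2618 - 1695)*(-9*32 + 2320) = -4313*(-288 + 2320) = -4313*2032 = -8764016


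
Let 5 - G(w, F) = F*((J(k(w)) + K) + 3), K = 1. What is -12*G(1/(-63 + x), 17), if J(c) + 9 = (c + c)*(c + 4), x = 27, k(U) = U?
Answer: -60751/54 ≈ -1125.0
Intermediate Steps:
J(c) = -9 + 2*c*(4 + c) (J(c) = -9 + (c + c)*(c + 4) = -9 + (2*c)*(4 + c) = -9 + 2*c*(4 + c))
G(w, F) = 5 - F*(-5 + 2*w² + 8*w) (G(w, F) = 5 - F*(((-9 + 2*w² + 8*w) + 1) + 3) = 5 - F*((-8 + 2*w² + 8*w) + 3) = 5 - F*(-5 + 2*w² + 8*w))
-12*G(1/(-63 + x), 17) = -12*(5 - 4*17 - 1*17*(-9 + 2*(1/(-63 + 27))² + 8/(-63 + 27))) = -12*(5 - 68 - 1*17*(-9 + 2*(1/(-36))² + 8/(-36))) = -12*(5 - 68 - 1*17*(-9 + 2*(-1/36)² + 8*(-1/36))) = -12*(5 - 68 - 1*17*(-9 + 2*(1/1296) - 2/9)) = -12*(5 - 68 - 1*17*(-9 + 1/648 - 2/9)) = -12*(5 - 68 - 1*17*(-5975/648)) = -12*(5 - 68 + 101575/648) = -12*60751/648 = -60751/54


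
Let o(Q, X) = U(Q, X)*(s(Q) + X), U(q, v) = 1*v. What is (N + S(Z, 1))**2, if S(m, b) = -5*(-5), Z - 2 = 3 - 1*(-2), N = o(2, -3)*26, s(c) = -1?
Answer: 113569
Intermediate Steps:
U(q, v) = v
o(Q, X) = X*(-1 + X)
N = 312 (N = -3*(-1 - 3)*26 = -3*(-4)*26 = 12*26 = 312)
Z = 7 (Z = 2 + (3 - 1*(-2)) = 2 + (3 + 2) = 2 + 5 = 7)
S(m, b) = 25
(N + S(Z, 1))**2 = (312 + 25)**2 = 337**2 = 113569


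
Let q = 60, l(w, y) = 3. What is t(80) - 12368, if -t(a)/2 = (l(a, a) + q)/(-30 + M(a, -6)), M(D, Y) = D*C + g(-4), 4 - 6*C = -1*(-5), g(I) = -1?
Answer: -234938/19 ≈ -12365.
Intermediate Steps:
C = -⅙ (C = ⅔ - (-1)*(-5)/6 = ⅔ - ⅙*5 = ⅔ - ⅚ = -⅙ ≈ -0.16667)
M(D, Y) = -1 - D/6 (M(D, Y) = D*(-⅙) - 1 = -D/6 - 1 = -1 - D/6)
t(a) = -126/(-31 - a/6) (t(a) = -2*(3 + 60)/(-30 + (-1 - a/6)) = -126/(-31 - a/6))
t(80) - 12368 = 756/(186 + 80) - 12368 = 756/266 - 12368 = 756*(1/266) - 12368 = 54/19 - 12368 = -234938/19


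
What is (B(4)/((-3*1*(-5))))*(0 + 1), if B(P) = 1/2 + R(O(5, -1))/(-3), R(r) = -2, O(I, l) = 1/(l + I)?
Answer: 7/90 ≈ 0.077778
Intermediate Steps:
O(I, l) = 1/(I + l)
B(P) = 7/6 (B(P) = 1/2 - 2/(-3) = 1*(½) - 2*(-⅓) = ½ + ⅔ = 7/6)
(B(4)/((-3*1*(-5))))*(0 + 1) = ((7/6)/(-3*1*(-5)))*(0 + 1) = ((7/6)/(-3*(-5)))*1 = ((7/6)/15)*1 = ((1/15)*(7/6))*1 = (7/90)*1 = 7/90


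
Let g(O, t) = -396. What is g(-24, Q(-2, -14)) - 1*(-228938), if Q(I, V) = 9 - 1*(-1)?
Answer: 228542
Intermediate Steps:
Q(I, V) = 10 (Q(I, V) = 9 + 1 = 10)
g(-24, Q(-2, -14)) - 1*(-228938) = -396 - 1*(-228938) = -396 + 228938 = 228542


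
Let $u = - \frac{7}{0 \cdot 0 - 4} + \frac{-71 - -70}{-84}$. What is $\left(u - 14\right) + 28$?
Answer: $\frac{331}{21} \approx 15.762$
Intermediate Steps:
$u = \frac{37}{21}$ ($u = - \frac{7}{0 - 4} + \left(-71 + 70\right) \left(- \frac{1}{84}\right) = - \frac{7}{-4} - - \frac{1}{84} = \left(-7\right) \left(- \frac{1}{4}\right) + \frac{1}{84} = \frac{7}{4} + \frac{1}{84} = \frac{37}{21} \approx 1.7619$)
$\left(u - 14\right) + 28 = \left(\frac{37}{21} - 14\right) + 28 = - \frac{257}{21} + 28 = \frac{331}{21}$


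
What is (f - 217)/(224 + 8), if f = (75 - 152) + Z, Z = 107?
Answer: -187/232 ≈ -0.80603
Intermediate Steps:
f = 30 (f = (75 - 152) + 107 = -77 + 107 = 30)
(f - 217)/(224 + 8) = (30 - 217)/(224 + 8) = -187/232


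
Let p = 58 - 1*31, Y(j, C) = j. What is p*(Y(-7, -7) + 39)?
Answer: 864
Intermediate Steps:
p = 27 (p = 58 - 31 = 27)
p*(Y(-7, -7) + 39) = 27*(-7 + 39) = 27*32 = 864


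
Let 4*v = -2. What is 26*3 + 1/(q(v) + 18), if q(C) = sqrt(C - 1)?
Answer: 16938/217 - I*sqrt(6)/651 ≈ 78.055 - 0.0037627*I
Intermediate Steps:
v = -1/2 (v = (1/4)*(-2) = -1/2 ≈ -0.50000)
q(C) = sqrt(-1 + C)
26*3 + 1/(q(v) + 18) = 26*3 + 1/(sqrt(-1 - 1/2) + 18) = 78 + 1/(sqrt(-3/2) + 18) = 78 + 1/(I*sqrt(6)/2 + 18) = 78 + 1/(18 + I*sqrt(6)/2)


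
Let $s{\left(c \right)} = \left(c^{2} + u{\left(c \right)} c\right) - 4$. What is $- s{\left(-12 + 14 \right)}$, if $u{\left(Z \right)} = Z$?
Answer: $-4$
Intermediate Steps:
$s{\left(c \right)} = -4 + 2 c^{2}$ ($s{\left(c \right)} = \left(c^{2} + c c\right) - 4 = \left(c^{2} + c^{2}\right) - 4 = 2 c^{2} - 4 = -4 + 2 c^{2}$)
$- s{\left(-12 + 14 \right)} = - (-4 + 2 \left(-12 + 14\right)^{2}) = - (-4 + 2 \cdot 2^{2}) = - (-4 + 2 \cdot 4) = - (-4 + 8) = \left(-1\right) 4 = -4$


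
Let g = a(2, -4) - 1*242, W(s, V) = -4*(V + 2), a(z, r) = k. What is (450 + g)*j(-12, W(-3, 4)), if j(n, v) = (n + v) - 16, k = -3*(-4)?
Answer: -11440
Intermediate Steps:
k = 12
a(z, r) = 12
W(s, V) = -8 - 4*V (W(s, V) = -4*(2 + V) = -8 - 4*V)
j(n, v) = -16 + n + v
g = -230 (g = 12 - 1*242 = 12 - 242 = -230)
(450 + g)*j(-12, W(-3, 4)) = (450 - 230)*(-16 - 12 + (-8 - 4*4)) = 220*(-16 - 12 + (-8 - 16)) = 220*(-16 - 12 - 24) = 220*(-52) = -11440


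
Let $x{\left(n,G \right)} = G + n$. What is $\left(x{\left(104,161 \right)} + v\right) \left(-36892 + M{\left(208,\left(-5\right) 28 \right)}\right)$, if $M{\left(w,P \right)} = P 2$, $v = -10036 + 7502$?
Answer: $84343268$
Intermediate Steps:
$v = -2534$
$M{\left(w,P \right)} = 2 P$
$\left(x{\left(104,161 \right)} + v\right) \left(-36892 + M{\left(208,\left(-5\right) 28 \right)}\right) = \left(\left(161 + 104\right) - 2534\right) \left(-36892 + 2 \left(\left(-5\right) 28\right)\right) = \left(265 - 2534\right) \left(-36892 + 2 \left(-140\right)\right) = - 2269 \left(-36892 - 280\right) = \left(-2269\right) \left(-37172\right) = 84343268$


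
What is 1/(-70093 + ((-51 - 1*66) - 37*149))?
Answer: -1/75723 ≈ -1.3206e-5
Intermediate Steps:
1/(-70093 + ((-51 - 1*66) - 37*149)) = 1/(-70093 + ((-51 - 66) - 5513)) = 1/(-70093 + (-117 - 5513)) = 1/(-70093 - 5630) = 1/(-75723) = -1/75723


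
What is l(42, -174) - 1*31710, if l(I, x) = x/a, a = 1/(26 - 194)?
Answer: -2478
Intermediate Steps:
a = -1/168 (a = 1/(-168) = -1/168 ≈ -0.0059524)
l(I, x) = -168*x (l(I, x) = x/(-1/168) = x*(-168) = -168*x)
l(42, -174) - 1*31710 = -168*(-174) - 1*31710 = 29232 - 31710 = -2478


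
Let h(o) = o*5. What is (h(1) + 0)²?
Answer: 25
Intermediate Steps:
h(o) = 5*o
(h(1) + 0)² = (5*1 + 0)² = (5 + 0)² = 5² = 25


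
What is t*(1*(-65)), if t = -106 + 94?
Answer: 780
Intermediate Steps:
t = -12
t*(1*(-65)) = -12*(-65) = 780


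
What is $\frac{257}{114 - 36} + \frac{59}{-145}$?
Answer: $\frac{32663}{11310} \approx 2.888$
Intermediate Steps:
$\frac{257}{114 - 36} + \frac{59}{-145} = \frac{257}{114 - 36} + 59 \left(- \frac{1}{145}\right) = \frac{257}{78} - \frac{59}{145} = \frac{32663}{11310}$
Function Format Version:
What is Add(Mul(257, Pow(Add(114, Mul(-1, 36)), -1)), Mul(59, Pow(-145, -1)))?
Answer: Rational(32663, 11310) ≈ 2.8880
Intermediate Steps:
Add(Mul(257, Pow(Add(114, Mul(-1, 36)), -1)), Mul(59, Pow(-145, -1))) = Add(Mul(257, Pow(Add(114, -36), -1)), Mul(59, Rational(-1, 145))) = Add(Mul(257, Pow(78, -1)), Rational(-59, 145)) = Add(Mul(257, Rational(1, 78)), Rational(-59, 145)) = Add(Rational(257, 78), Rational(-59, 145)) = Rational(32663, 11310)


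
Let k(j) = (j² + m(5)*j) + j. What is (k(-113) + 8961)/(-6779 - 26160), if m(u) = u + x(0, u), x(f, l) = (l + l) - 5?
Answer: -20487/32939 ≈ -0.62197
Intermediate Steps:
x(f, l) = -5 + 2*l (x(f, l) = 2*l - 5 = -5 + 2*l)
m(u) = -5 + 3*u (m(u) = u + (-5 + 2*u) = -5 + 3*u)
k(j) = j² + 11*j (k(j) = (j² + (-5 + 3*5)*j) + j = (j² + (-5 + 15)*j) + j = (j² + 10*j) + j = j² + 11*j)
(k(-113) + 8961)/(-6779 - 26160) = (-113*(11 - 113) + 8961)/(-6779 - 26160) = (-113*(-102) + 8961)/(-32939) = (11526 + 8961)*(-1/32939) = 20487*(-1/32939) = -20487/32939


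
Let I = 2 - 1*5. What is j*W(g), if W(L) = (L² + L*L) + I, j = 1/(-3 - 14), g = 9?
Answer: -159/17 ≈ -9.3529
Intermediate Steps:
j = -1/17 (j = 1/(-17) = -1/17 ≈ -0.058824)
I = -3 (I = 2 - 5 = -3)
W(L) = -3 + 2*L² (W(L) = (L² + L*L) - 3 = (L² + L²) - 3 = 2*L² - 3 = -3 + 2*L²)
j*W(g) = -(-3 + 2*9²)/17 = -(-3 + 2*81)/17 = -(-3 + 162)/17 = -1/17*159 = -159/17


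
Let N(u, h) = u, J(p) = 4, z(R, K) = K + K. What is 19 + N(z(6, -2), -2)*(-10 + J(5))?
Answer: 43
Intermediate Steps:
z(R, K) = 2*K
19 + N(z(6, -2), -2)*(-10 + J(5)) = 19 + (2*(-2))*(-10 + 4) = 19 - 4*(-6) = 19 + 24 = 43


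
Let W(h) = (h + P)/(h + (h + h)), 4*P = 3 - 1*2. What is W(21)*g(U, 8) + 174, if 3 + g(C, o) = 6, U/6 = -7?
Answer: 14701/84 ≈ 175.01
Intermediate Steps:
U = -42 (U = 6*(-7) = -42)
P = 1/4 (P = (3 - 1*2)/4 = (3 - 2)/4 = (1/4)*1 = 1/4 ≈ 0.25000)
W(h) = (1/4 + h)/(3*h) (W(h) = (h + 1/4)/(h + (h + h)) = (1/4 + h)/(h + 2*h) = (1/4 + h)/((3*h)) = (1/4 + h)*(1/(3*h)) = (1/4 + h)/(3*h))
g(C, o) = 3 (g(C, o) = -3 + 6 = 3)
W(21)*g(U, 8) + 174 = ((1/12)*(1 + 4*21)/21)*3 + 174 = ((1/12)*(1/21)*(1 + 84))*3 + 174 = ((1/12)*(1/21)*85)*3 + 174 = (85/252)*3 + 174 = 85/84 + 174 = 14701/84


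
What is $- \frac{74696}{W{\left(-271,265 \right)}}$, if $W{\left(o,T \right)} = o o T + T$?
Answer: $- \frac{37348}{9731065} \approx -0.003838$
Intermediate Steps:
$W{\left(o,T \right)} = T + T o^{2}$ ($W{\left(o,T \right)} = o^{2} T + T = T o^{2} + T = T + T o^{2}$)
$- \frac{74696}{W{\left(-271,265 \right)}} = - \frac{74696}{265 \left(1 + \left(-271\right)^{2}\right)} = - \frac{74696}{265 \left(1 + 73441\right)} = - \frac{74696}{265 \cdot 73442} = - \frac{74696}{19462130} = \left(-74696\right) \frac{1}{19462130} = - \frac{37348}{9731065}$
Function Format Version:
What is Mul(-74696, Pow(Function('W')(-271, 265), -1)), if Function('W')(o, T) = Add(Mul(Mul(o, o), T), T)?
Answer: Rational(-37348, 9731065) ≈ -0.0038380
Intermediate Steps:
Function('W')(o, T) = Add(T, Mul(T, Pow(o, 2))) (Function('W')(o, T) = Add(Mul(Pow(o, 2), T), T) = Add(Mul(T, Pow(o, 2)), T) = Add(T, Mul(T, Pow(o, 2))))
Mul(-74696, Pow(Function('W')(-271, 265), -1)) = Mul(-74696, Pow(Mul(265, Add(1, Pow(-271, 2))), -1)) = Mul(-74696, Pow(Mul(265, Add(1, 73441)), -1)) = Mul(-74696, Pow(Mul(265, 73442), -1)) = Mul(-74696, Pow(19462130, -1)) = Mul(-74696, Rational(1, 19462130)) = Rational(-37348, 9731065)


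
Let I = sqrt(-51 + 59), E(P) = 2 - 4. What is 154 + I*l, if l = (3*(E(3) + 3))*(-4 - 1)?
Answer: 154 - 30*sqrt(2) ≈ 111.57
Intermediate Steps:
E(P) = -2
I = 2*sqrt(2) (I = sqrt(8) = 2*sqrt(2) ≈ 2.8284)
l = -15 (l = (3*(-2 + 3))*(-4 - 1) = (3*1)*(-5) = 3*(-5) = -15)
154 + I*l = 154 + (2*sqrt(2))*(-15) = 154 - 30*sqrt(2)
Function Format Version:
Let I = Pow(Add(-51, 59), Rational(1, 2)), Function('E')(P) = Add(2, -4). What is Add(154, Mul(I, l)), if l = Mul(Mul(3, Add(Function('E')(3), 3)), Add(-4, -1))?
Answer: Add(154, Mul(-30, Pow(2, Rational(1, 2)))) ≈ 111.57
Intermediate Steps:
Function('E')(P) = -2
I = Mul(2, Pow(2, Rational(1, 2))) (I = Pow(8, Rational(1, 2)) = Mul(2, Pow(2, Rational(1, 2))) ≈ 2.8284)
l = -15 (l = Mul(Mul(3, Add(-2, 3)), Add(-4, -1)) = Mul(Mul(3, 1), -5) = Mul(3, -5) = -15)
Add(154, Mul(I, l)) = Add(154, Mul(Mul(2, Pow(2, Rational(1, 2))), -15)) = Add(154, Mul(-30, Pow(2, Rational(1, 2))))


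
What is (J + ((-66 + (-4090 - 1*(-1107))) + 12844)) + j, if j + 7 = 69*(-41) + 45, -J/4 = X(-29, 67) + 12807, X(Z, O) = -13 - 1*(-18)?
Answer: -44244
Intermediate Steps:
X(Z, O) = 5 (X(Z, O) = -13 + 18 = 5)
J = -51248 (J = -4*(5 + 12807) = -4*12812 = -51248)
j = -2791 (j = -7 + (69*(-41) + 45) = -7 + (-2829 + 45) = -7 - 2784 = -2791)
(J + ((-66 + (-4090 - 1*(-1107))) + 12844)) + j = (-51248 + ((-66 + (-4090 - 1*(-1107))) + 12844)) - 2791 = (-51248 + ((-66 + (-4090 + 1107)) + 12844)) - 2791 = (-51248 + ((-66 - 2983) + 12844)) - 2791 = (-51248 + (-3049 + 12844)) - 2791 = (-51248 + 9795) - 2791 = -41453 - 2791 = -44244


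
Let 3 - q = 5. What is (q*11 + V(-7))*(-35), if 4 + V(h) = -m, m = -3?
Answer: 805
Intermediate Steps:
q = -2 (q = 3 - 1*5 = 3 - 5 = -2)
V(h) = -1 (V(h) = -4 - 1*(-3) = -4 + 3 = -1)
(q*11 + V(-7))*(-35) = (-2*11 - 1)*(-35) = (-22 - 1)*(-35) = -23*(-35) = 805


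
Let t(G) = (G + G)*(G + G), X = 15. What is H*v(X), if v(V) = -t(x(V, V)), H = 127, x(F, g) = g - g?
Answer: 0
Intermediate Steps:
x(F, g) = 0
t(G) = 4*G² (t(G) = (2*G)*(2*G) = 4*G²)
v(V) = 0 (v(V) = -4*0² = -4*0 = -1*0 = 0)
H*v(X) = 127*0 = 0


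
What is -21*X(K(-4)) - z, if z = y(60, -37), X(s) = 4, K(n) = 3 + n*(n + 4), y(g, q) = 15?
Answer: -99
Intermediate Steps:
K(n) = 3 + n*(4 + n)
z = 15
-21*X(K(-4)) - z = -21*4 - 1*15 = -84 - 15 = -99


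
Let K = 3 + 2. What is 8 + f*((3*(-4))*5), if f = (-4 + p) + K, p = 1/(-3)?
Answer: -32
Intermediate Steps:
p = -⅓ ≈ -0.33333
K = 5
f = ⅔ (f = (-4 - ⅓) + 5 = -13/3 + 5 = ⅔ ≈ 0.66667)
8 + f*((3*(-4))*5) = 8 + 2*((3*(-4))*5)/3 = 8 + 2*(-12*5)/3 = 8 + (⅔)*(-60) = 8 - 40 = -32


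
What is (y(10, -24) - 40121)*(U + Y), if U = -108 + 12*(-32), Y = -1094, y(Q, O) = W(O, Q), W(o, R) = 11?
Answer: 63614460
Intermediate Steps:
y(Q, O) = 11
U = -492 (U = -108 - 384 = -492)
(y(10, -24) - 40121)*(U + Y) = (11 - 40121)*(-492 - 1094) = -40110*(-1586) = 63614460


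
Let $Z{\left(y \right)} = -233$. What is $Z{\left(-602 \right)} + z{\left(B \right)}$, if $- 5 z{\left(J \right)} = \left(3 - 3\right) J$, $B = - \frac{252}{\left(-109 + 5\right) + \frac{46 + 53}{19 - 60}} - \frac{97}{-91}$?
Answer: $-233$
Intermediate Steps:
$B = \frac{1363423}{397033}$ ($B = - \frac{252}{-104 + \frac{99}{-41}} - - \frac{97}{91} = - \frac{252}{-104 + 99 \left(- \frac{1}{41}\right)} + \frac{97}{91} = - \frac{252}{-104 - \frac{99}{41}} + \frac{97}{91} = - \frac{252}{- \frac{4363}{41}} + \frac{97}{91} = \left(-252\right) \left(- \frac{41}{4363}\right) + \frac{97}{91} = \frac{10332}{4363} + \frac{97}{91} = \frac{1363423}{397033} \approx 3.434$)
$z{\left(J \right)} = 0$ ($z{\left(J \right)} = - \frac{\left(3 - 3\right) J}{5} = - \frac{0 J}{5} = \left(- \frac{1}{5}\right) 0 = 0$)
$Z{\left(-602 \right)} + z{\left(B \right)} = -233 + 0 = -233$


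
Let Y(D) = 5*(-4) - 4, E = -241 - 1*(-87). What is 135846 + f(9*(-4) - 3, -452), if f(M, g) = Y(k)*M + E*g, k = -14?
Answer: 206390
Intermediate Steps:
E = -154 (E = -241 + 87 = -154)
Y(D) = -24 (Y(D) = -20 - 4 = -24)
f(M, g) = -154*g - 24*M (f(M, g) = -24*M - 154*g = -154*g - 24*M)
135846 + f(9*(-4) - 3, -452) = 135846 + (-154*(-452) - 24*(9*(-4) - 3)) = 135846 + (69608 - 24*(-36 - 3)) = 135846 + (69608 - 24*(-39)) = 135846 + (69608 + 936) = 135846 + 70544 = 206390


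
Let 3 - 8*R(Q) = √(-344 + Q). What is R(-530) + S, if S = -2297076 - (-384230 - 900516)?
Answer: -8098637/8 - I*√874/8 ≈ -1.0123e+6 - 3.6954*I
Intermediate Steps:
R(Q) = 3/8 - √(-344 + Q)/8
S = -1012330 (S = -2297076 - 1*(-1284746) = -2297076 + 1284746 = -1012330)
R(-530) + S = (3/8 - √(-344 - 530)/8) - 1012330 = (3/8 - I*√874/8) - 1012330 = -8098637/8 - I*√874/8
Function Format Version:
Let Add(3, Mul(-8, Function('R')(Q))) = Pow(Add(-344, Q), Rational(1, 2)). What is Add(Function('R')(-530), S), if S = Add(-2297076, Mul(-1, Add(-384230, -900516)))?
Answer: Add(Rational(-8098637, 8), Mul(Rational(-1, 8), I, Pow(874, Rational(1, 2)))) ≈ Add(-1.0123e+6, Mul(-3.6954, I))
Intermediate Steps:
Function('R')(Q) = Add(Rational(3, 8), Mul(Rational(-1, 8), Pow(Add(-344, Q), Rational(1, 2))))
S = -1012330 (S = Add(-2297076, Mul(-1, -1284746)) = Add(-2297076, 1284746) = -1012330)
Add(Function('R')(-530), S) = Add(Add(Rational(3, 8), Mul(Rational(-1, 8), Pow(Add(-344, -530), Rational(1, 2)))), -1012330) = Add(Add(Rational(3, 8), Mul(Rational(-1, 8), Pow(-874, Rational(1, 2)))), -1012330) = Add(Add(Rational(3, 8), Mul(Rational(-1, 8), Mul(I, Pow(874, Rational(1, 2))))), -1012330) = Add(Add(Rational(3, 8), Mul(Rational(-1, 8), I, Pow(874, Rational(1, 2)))), -1012330) = Add(Rational(-8098637, 8), Mul(Rational(-1, 8), I, Pow(874, Rational(1, 2))))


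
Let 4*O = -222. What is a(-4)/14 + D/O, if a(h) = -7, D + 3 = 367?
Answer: -1567/222 ≈ -7.0586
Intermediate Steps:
O = -111/2 (O = (¼)*(-222) = -111/2 ≈ -55.500)
D = 364 (D = -3 + 367 = 364)
a(-4)/14 + D/O = -7/14 + 364/(-111/2) = -7*1/14 + 364*(-2/111) = -½ - 728/111 = -1567/222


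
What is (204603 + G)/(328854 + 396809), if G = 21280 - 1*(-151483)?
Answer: 377366/725663 ≈ 0.52003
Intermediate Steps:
G = 172763 (G = 21280 + 151483 = 172763)
(204603 + G)/(328854 + 396809) = (204603 + 172763)/(328854 + 396809) = 377366/725663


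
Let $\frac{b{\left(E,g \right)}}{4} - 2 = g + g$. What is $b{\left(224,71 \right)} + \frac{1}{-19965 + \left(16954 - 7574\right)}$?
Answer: $\frac{6096959}{10585} \approx 576.0$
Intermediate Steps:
$b{\left(E,g \right)} = 8 + 8 g$ ($b{\left(E,g \right)} = 8 + 4 \left(g + g\right) = 8 + 4 \cdot 2 g = 8 + 8 g$)
$b{\left(224,71 \right)} + \frac{1}{-19965 + \left(16954 - 7574\right)} = \left(8 + 8 \cdot 71\right) + \frac{1}{-19965 + \left(16954 - 7574\right)} = \left(8 + 568\right) + \frac{1}{-19965 + 9380} = 576 + \frac{1}{-10585} = 576 - \frac{1}{10585} = \frac{6096959}{10585}$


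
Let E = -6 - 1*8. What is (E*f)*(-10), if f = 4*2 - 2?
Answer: 840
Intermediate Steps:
f = 6 (f = 8 - 2 = 6)
E = -14 (E = -6 - 8 = -14)
(E*f)*(-10) = -14*6*(-10) = -84*(-10) = 840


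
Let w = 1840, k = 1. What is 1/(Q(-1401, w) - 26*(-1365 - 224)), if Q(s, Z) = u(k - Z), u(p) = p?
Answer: 1/39475 ≈ 2.5332e-5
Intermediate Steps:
Q(s, Z) = 1 - Z
1/(Q(-1401, w) - 26*(-1365 - 224)) = 1/((1 - 1*1840) - 26*(-1365 - 224)) = 1/((1 - 1840) - 26*(-1589)) = 1/(-1839 + 41314) = 1/39475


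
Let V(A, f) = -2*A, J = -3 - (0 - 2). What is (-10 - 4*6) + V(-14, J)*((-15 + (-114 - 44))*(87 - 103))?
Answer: 77470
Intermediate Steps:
J = -1 (J = -3 - 1*(-2) = -3 + 2 = -1)
(-10 - 4*6) + V(-14, J)*((-15 + (-114 - 44))*(87 - 103)) = (-10 - 4*6) + (-2*(-14))*((-15 + (-114 - 44))*(87 - 103)) = (-10 - 24) + 28*((-15 - 158)*(-16)) = -34 + 28*(-173*(-16)) = -34 + 28*2768 = -34 + 77504 = 77470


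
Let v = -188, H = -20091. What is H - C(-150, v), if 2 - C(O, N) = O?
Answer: -20243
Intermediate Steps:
C(O, N) = 2 - O
H - C(-150, v) = -20091 - (2 - 1*(-150)) = -20091 - (2 + 150) = -20091 - 1*152 = -20091 - 152 = -20243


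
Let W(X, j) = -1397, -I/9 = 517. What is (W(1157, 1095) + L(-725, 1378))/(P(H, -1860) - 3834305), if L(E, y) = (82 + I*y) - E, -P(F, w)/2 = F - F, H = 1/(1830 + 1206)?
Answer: 6412424/3834305 ≈ 1.6724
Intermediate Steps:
I = -4653 (I = -9*517 = -4653)
H = 1/3036 ≈ 0.00032938
P(F, w) = 0 (P(F, w) = -2*(F - F) = -2*0 = 0)
L(E, y) = 82 - E - 4653*y (L(E, y) = (82 - 4653*y) - E = 82 - E - 4653*y)
(W(1157, 1095) + L(-725, 1378))/(P(H, -1860) - 3834305) = (-1397 + (82 - 1*(-725) - 4653*1378))/(0 - 3834305) = (-1397 + (82 + 725 - 6411834))/(-3834305) = (-1397 - 6411027)*(-1/3834305) = -6412424*(-1/3834305) = 6412424/3834305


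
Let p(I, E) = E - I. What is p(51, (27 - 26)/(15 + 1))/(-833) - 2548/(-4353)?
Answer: 37507439/58016784 ≈ 0.64649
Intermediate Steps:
p(51, (27 - 26)/(15 + 1))/(-833) - 2548/(-4353) = ((27 - 26)/(15 + 1) - 1*51)/(-833) - 2548/(-4353) = (1/16 - 51)*(-1/833) - 2548*(-1/4353) = (1*(1/16) - 51)*(-1/833) + 2548/4353 = (1/16 - 51)*(-1/833) + 2548/4353 = -815/16*(-1/833) + 2548/4353 = 815/13328 + 2548/4353 = 37507439/58016784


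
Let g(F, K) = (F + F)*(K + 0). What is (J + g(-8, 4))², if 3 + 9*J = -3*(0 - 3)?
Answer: 36100/9 ≈ 4011.1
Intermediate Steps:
g(F, K) = 2*F*K (g(F, K) = (2*F)*K = 2*F*K)
J = ⅔ (J = -⅓ + (-3*(0 - 3))/9 = -⅓ + (-3*(-3))/9 = -⅓ + (⅑)*9 = -⅓ + 1 = ⅔ ≈ 0.66667)
(J + g(-8, 4))² = (⅔ + 2*(-8)*4)² = (⅔ - 64)² = (-190/3)² = 36100/9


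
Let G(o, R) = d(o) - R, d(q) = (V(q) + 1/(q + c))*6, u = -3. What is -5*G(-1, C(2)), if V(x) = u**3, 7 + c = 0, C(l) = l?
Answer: 3295/4 ≈ 823.75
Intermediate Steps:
c = -7 (c = -7 + 0 = -7)
V(x) = -27 (V(x) = (-3)**3 = -27)
d(q) = -162 + 6/(-7 + q) (d(q) = (-27 + 1/(q - 7))*6 = (-27 + 1/(-7 + q))*6 = -162 + 6/(-7 + q))
G(o, R) = -R + 6*(190 - 27*o)/(-7 + o) (G(o, R) = 6*(190 - 27*o)/(-7 + o) - R = -R + 6*(190 - 27*o)/(-7 + o))
-5*G(-1, C(2)) = -5*(1140 - 162*(-1) - 1*2*(-7 - 1))/(-7 - 1) = -5*(1140 + 162 - 1*2*(-8))/(-8) = -(-5)*(1140 + 162 + 16)/8 = -(-5)*1318/8 = -5*(-659/4) = 3295/4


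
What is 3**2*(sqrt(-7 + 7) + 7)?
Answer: 63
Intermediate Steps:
3**2*(sqrt(-7 + 7) + 7) = 9*(sqrt(0) + 7) = 9*(0 + 7) = 9*7 = 63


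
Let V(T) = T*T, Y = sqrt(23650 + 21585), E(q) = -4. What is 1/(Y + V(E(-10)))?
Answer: -16/44979 + sqrt(45235)/44979 ≈ 0.0043728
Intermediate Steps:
Y = sqrt(45235) ≈ 212.69
V(T) = T**2
1/(Y + V(E(-10))) = 1/(sqrt(45235) + (-4)**2) = 1/(sqrt(45235) + 16) = 1/(16 + sqrt(45235))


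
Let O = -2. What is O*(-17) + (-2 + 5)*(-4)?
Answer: 22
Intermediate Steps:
O*(-17) + (-2 + 5)*(-4) = -2*(-17) + (-2 + 5)*(-4) = 34 + 3*(-4) = 34 - 12 = 22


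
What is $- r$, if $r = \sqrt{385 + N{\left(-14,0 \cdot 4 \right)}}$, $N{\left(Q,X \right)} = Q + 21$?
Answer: $- 14 \sqrt{2} \approx -19.799$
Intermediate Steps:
$N{\left(Q,X \right)} = 21 + Q$
$r = 14 \sqrt{2}$ ($r = \sqrt{385 + \left(21 - 14\right)} = \sqrt{385 + 7} = \sqrt{392} = 14 \sqrt{2} \approx 19.799$)
$- r = - 14 \sqrt{2}$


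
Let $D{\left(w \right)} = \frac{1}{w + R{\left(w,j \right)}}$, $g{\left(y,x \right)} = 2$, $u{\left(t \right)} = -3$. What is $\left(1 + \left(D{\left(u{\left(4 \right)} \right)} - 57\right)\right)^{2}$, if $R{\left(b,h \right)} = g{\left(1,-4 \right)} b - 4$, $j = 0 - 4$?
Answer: $\frac{531441}{169} \approx 3144.6$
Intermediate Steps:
$j = -4$
$R{\left(b,h \right)} = -4 + 2 b$ ($R{\left(b,h \right)} = 2 b - 4 = -4 + 2 b$)
$D{\left(w \right)} = \frac{1}{-4 + 3 w}$ ($D{\left(w \right)} = \frac{1}{w + \left(-4 + 2 w\right)} = \frac{1}{-4 + 3 w}$)
$\left(1 + \left(D{\left(u{\left(4 \right)} \right)} - 57\right)\right)^{2} = \left(1 - \left(57 - \frac{1}{-4 + 3 \left(-3\right)}\right)\right)^{2} = \left(1 - \left(57 - \frac{1}{-4 - 9}\right)\right)^{2} = \left(1 - \left(57 - \frac{1}{-13}\right)\right)^{2} = \left(1 - \frac{742}{13}\right)^{2} = \left(- \frac{729}{13}\right)^{2} = \frac{531441}{169}$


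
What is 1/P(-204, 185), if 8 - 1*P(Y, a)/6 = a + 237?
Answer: -1/2484 ≈ -0.00040258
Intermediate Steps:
P(Y, a) = -1374 - 6*a (P(Y, a) = 48 - 6*(a + 237) = 48 - 6*(237 + a) = 48 + (-1422 - 6*a) = -1374 - 6*a)
1/P(-204, 185) = 1/(-1374 - 6*185) = 1/(-1374 - 1110) = 1/(-2484) = -1/2484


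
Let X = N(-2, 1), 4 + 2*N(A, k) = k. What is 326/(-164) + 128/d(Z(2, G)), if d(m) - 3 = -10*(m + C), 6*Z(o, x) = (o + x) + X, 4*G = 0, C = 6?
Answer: -119537/28454 ≈ -4.2011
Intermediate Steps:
N(A, k) = -2 + k/2
X = -3/2 (X = -2 + (½)*1 = -2 + ½ = -3/2 ≈ -1.5000)
G = 0 (G = (¼)*0 = 0)
Z(o, x) = -¼ + o/6 + x/6 (Z(o, x) = ((o + x) - 3/2)/6 = (-3/2 + o + x)/6 = -¼ + o/6 + x/6)
d(m) = -57 - 10*m (d(m) = 3 - 10*(m + 6) = 3 - 10*(6 + m) = 3 + (-60 - 10*m) = -57 - 10*m)
326/(-164) + 128/d(Z(2, G)) = 326/(-164) + 128/(-57 - 10*(-¼ + (⅙)*2 + (⅙)*0)) = 326*(-1/164) + 128/(-57 - 10*(-¼ + ⅓ + 0)) = -163/82 + 128/(-57 - 10*1/12) = -163/82 + 128/(-57 - ⅚) = -163/82 + 128/(-347/6) = -163/82 + 128*(-6/347) = -163/82 - 768/347 = -119537/28454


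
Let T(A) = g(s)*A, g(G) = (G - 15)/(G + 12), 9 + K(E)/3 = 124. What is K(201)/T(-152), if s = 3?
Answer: 1725/608 ≈ 2.8372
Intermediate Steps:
K(E) = 345 (K(E) = -27 + 3*124 = -27 + 372 = 345)
g(G) = (-15 + G)/(12 + G)
T(A) = -4*A/5 (T(A) = ((-15 + 3)/(12 + 3))*A = (-12/15)*A = ((1/15)*(-12))*A = -4*A/5)
K(201)/T(-152) = 345/((-⅘*(-152))) = 345/(608/5) = 345*(5/608) = 1725/608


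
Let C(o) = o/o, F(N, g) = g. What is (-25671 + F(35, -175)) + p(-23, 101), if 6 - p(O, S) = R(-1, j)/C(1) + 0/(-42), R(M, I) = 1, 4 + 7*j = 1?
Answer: -25841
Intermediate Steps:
j = -3/7 (j = -4/7 + (⅐)*1 = -4/7 + ⅐ = -3/7 ≈ -0.42857)
C(o) = 1
p(O, S) = 5 (p(O, S) = 6 - (1/1 + 0/(-42)) = 6 - (1*1 + 0*(-1/42)) = 6 - (1 + 0) = 6 - 1*1 = 6 - 1 = 5)
(-25671 + F(35, -175)) + p(-23, 101) = (-25671 - 175) + 5 = -25846 + 5 = -25841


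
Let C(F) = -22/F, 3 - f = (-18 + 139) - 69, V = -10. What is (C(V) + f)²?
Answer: 54756/25 ≈ 2190.2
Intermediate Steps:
f = -49 (f = 3 - ((-18 + 139) - 69) = 3 - (121 - 69) = 3 - 1*52 = 3 - 52 = -49)
(C(V) + f)² = (-22/(-10) - 49)² = (-22*(-⅒) - 49)² = (11/5 - 49)² = (-234/5)² = 54756/25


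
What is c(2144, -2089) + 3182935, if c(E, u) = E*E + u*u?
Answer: 12143592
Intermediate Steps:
c(E, u) = E² + u²
c(2144, -2089) + 3182935 = (2144² + (-2089)²) + 3182935 = (4596736 + 4363921) + 3182935 = 8960657 + 3182935 = 12143592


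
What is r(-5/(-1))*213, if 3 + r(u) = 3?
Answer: 0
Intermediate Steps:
r(u) = 0 (r(u) = -3 + 3 = 0)
r(-5/(-1))*213 = 0*213 = 0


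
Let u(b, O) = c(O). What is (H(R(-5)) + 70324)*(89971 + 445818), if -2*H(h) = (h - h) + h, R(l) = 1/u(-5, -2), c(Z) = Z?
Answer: 150715838333/4 ≈ 3.7679e+10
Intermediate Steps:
u(b, O) = O
R(l) = -1/2 (R(l) = 1/(-2) = -1/2)
H(h) = -h/2 (H(h) = -((h - h) + h)/2 = -(0 + h)/2 = -h/2)
(H(R(-5)) + 70324)*(89971 + 445818) = (-1/2*(-1/2) + 70324)*(89971 + 445818) = (1/4 + 70324)*535789 = (281297/4)*535789 = 150715838333/4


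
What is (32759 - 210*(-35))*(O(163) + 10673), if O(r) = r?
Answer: 434621124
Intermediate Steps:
(32759 - 210*(-35))*(O(163) + 10673) = (32759 - 210*(-35))*(163 + 10673) = (32759 + 7350)*10836 = 40109*10836 = 434621124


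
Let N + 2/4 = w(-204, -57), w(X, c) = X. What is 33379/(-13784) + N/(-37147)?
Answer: -1237110885/512034248 ≈ -2.4161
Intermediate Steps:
N = -409/2 (N = -½ - 204 = -409/2 ≈ -204.50)
33379/(-13784) + N/(-37147) = 33379/(-13784) - 409/2/(-37147) = 33379*(-1/13784) - 409/2*(-1/37147) = -33379/13784 + 409/74294 = -1237110885/512034248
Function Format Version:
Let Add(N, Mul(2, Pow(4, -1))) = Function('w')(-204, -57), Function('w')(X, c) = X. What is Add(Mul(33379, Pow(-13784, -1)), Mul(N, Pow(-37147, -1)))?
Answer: Rational(-1237110885, 512034248) ≈ -2.4161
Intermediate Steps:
N = Rational(-409, 2) (N = Add(Rational(-1, 2), -204) = Rational(-409, 2) ≈ -204.50)
Add(Mul(33379, Pow(-13784, -1)), Mul(N, Pow(-37147, -1))) = Add(Mul(33379, Pow(-13784, -1)), Mul(Rational(-409, 2), Pow(-37147, -1))) = Add(Mul(33379, Rational(-1, 13784)), Mul(Rational(-409, 2), Rational(-1, 37147))) = Add(Rational(-33379, 13784), Rational(409, 74294)) = Rational(-1237110885, 512034248)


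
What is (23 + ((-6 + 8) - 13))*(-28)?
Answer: -336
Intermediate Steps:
(23 + ((-6 + 8) - 13))*(-28) = (23 + (2 - 13))*(-28) = (23 - 11)*(-28) = 12*(-28) = -336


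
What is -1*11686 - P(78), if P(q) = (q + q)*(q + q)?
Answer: -36022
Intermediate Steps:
P(q) = 4*q² (P(q) = (2*q)*(2*q) = 4*q²)
-1*11686 - P(78) = -1*11686 - 4*78² = -11686 - 4*6084 = -11686 - 1*24336 = -11686 - 24336 = -36022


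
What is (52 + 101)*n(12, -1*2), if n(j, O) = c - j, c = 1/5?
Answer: -9027/5 ≈ -1805.4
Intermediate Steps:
c = ⅕ ≈ 0.20000
n(j, O) = ⅕ - j
(52 + 101)*n(12, -1*2) = (52 + 101)*(⅕ - 1*12) = 153*(⅕ - 12) = 153*(-59/5) = -9027/5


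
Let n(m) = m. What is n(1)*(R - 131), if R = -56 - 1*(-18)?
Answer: -169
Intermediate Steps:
R = -38 (R = -56 + 18 = -38)
n(1)*(R - 131) = 1*(-38 - 131) = 1*(-169) = -169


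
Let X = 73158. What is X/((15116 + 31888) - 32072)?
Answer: 36579/7466 ≈ 4.8994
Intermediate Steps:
X/((15116 + 31888) - 32072) = 73158/((15116 + 31888) - 32072) = 73158/(47004 - 32072) = 73158/14932 = 73158*(1/14932) = 36579/7466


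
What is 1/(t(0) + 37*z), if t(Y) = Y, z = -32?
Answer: -1/1184 ≈ -0.00084459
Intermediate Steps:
1/(t(0) + 37*z) = 1/(0 + 37*(-32)) = 1/(0 - 1184) = 1/(-1184) = -1/1184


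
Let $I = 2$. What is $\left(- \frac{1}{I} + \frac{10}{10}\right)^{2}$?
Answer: $\frac{1}{4} \approx 0.25$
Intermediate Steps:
$\left(- \frac{1}{I} + \frac{10}{10}\right)^{2} = \left(- \frac{1}{2} + \frac{10}{10}\right)^{2} = \left(\left(-1\right) \frac{1}{2} + 10 \cdot \frac{1}{10}\right)^{2} = \left(- \frac{1}{2} + 1\right)^{2} = \left(\frac{1}{2}\right)^{2} = \frac{1}{4}$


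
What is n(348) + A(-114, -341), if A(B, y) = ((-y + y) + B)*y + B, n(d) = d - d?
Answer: 38760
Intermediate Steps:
n(d) = 0
A(B, y) = B + B*y (A(B, y) = (0 + B)*y + B = B*y + B = B + B*y)
n(348) + A(-114, -341) = 0 - 114*(1 - 341) = 0 - 114*(-340) = 0 + 38760 = 38760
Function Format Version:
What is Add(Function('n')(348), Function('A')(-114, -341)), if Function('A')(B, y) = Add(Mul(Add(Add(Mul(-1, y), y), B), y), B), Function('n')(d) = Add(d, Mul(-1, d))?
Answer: 38760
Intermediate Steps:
Function('n')(d) = 0
Function('A')(B, y) = Add(B, Mul(B, y)) (Function('A')(B, y) = Add(Mul(Add(0, B), y), B) = Add(Mul(B, y), B) = Add(B, Mul(B, y)))
Add(Function('n')(348), Function('A')(-114, -341)) = Add(0, Mul(-114, Add(1, -341))) = Add(0, Mul(-114, -340)) = Add(0, 38760) = 38760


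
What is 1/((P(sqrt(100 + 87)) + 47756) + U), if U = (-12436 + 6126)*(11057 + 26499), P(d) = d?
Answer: -236930604/56136111111804629 - sqrt(187)/56136111111804629 ≈ -4.2206e-9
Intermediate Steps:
U = -236978360 (U = -6310*37556 = -236978360)
1/((P(sqrt(100 + 87)) + 47756) + U) = 1/((sqrt(100 + 87) + 47756) - 236978360) = 1/((sqrt(187) + 47756) - 236978360) = 1/((47756 + sqrt(187)) - 236978360) = 1/(-236930604 + sqrt(187))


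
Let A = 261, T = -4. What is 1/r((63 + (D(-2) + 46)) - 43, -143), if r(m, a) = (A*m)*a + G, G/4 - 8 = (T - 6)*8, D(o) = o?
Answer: -1/2388960 ≈ -4.1859e-7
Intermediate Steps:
G = -288 (G = 32 + 4*((-4 - 6)*8) = 32 + 4*(-10*8) = 32 + 4*(-80) = 32 - 320 = -288)
r(m, a) = -288 + 261*a*m (r(m, a) = (261*m)*a - 288 = 261*a*m - 288 = -288 + 261*a*m)
1/r((63 + (D(-2) + 46)) - 43, -143) = 1/(-288 + 261*(-143)*((63 + (-2 + 46)) - 43)) = 1/(-288 + 261*(-143)*((63 + 44) - 43)) = 1/(-288 + 261*(-143)*(107 - 43)) = 1/(-288 + 261*(-143)*64) = 1/(-288 - 2388672) = 1/(-2388960) = -1/2388960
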